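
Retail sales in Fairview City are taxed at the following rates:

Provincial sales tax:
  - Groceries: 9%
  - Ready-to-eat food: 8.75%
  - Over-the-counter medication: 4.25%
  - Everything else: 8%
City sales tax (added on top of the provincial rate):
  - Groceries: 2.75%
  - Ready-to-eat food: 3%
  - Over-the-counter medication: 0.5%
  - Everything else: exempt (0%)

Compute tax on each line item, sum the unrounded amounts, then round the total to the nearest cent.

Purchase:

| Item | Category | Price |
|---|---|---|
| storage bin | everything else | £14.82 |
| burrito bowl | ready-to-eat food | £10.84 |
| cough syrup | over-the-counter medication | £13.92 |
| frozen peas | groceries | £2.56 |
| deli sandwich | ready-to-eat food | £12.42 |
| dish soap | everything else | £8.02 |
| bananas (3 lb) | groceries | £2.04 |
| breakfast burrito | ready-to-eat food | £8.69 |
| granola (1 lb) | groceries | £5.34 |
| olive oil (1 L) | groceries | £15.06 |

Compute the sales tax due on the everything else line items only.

Storage bin £14.82: everything else → 8% + 0% city = 8% → £1.1856
Dish soap £8.02: everything else → 8% + 0% city = 8% → £0.6416
Tax on everything else: unrounded sum = £1.8272 → £1.83

£1.83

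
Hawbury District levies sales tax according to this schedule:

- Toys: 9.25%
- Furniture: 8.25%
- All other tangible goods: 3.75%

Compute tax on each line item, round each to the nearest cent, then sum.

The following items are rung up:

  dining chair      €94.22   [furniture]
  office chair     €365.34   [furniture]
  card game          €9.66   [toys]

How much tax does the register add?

€38.80

Dining chair €94.22: furniture → 8.25% → €7.77
Office chair €365.34: furniture → 8.25% → €30.14
Card game €9.66: toys → 9.25% → €0.89
Total tax = €7.77 + €30.14 + €0.89 = €38.80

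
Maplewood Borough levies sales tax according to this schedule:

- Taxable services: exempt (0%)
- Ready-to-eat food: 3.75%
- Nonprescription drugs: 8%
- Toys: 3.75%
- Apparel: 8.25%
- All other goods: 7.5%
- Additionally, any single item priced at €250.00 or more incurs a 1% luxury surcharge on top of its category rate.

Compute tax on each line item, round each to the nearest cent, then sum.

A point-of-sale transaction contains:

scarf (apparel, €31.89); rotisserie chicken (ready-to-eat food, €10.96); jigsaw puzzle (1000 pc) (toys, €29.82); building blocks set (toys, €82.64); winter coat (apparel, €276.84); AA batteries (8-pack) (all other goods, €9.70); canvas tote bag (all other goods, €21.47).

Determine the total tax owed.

€35.21

Scarf €31.89: apparel → 8.25% → €2.63
Rotisserie chicken €10.96: ready-to-eat food → 3.75% → €0.41
Jigsaw puzzle (1000 pc) €29.82: toys → 3.75% → €1.12
Building blocks set €82.64: toys → 3.75% → €3.10
Winter coat €276.84: apparel → 8.25% + 1% surcharge = 9.25% → €25.61
AA batteries (8-pack) €9.70: all other goods → 7.5% → €0.73
Canvas tote bag €21.47: all other goods → 7.5% → €1.61
Total tax = €2.63 + €0.41 + €1.12 + €3.10 + €25.61 + €0.73 + €1.61 = €35.21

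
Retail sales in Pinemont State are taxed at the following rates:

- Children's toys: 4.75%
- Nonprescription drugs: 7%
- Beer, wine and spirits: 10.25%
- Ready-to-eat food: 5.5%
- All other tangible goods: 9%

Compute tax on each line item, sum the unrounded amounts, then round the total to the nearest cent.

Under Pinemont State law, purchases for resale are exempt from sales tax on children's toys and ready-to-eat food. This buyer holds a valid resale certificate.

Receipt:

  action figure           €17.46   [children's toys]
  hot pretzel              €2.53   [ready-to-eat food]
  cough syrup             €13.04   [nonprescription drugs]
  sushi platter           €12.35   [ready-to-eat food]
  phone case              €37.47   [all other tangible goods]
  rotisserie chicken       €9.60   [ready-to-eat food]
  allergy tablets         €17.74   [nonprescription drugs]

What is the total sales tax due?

€5.53

Action figure €17.46: children's toys, buyer-exempt → 0% → €0.00
Hot pretzel €2.53: ready-to-eat food, buyer-exempt → 0% → €0.00
Cough syrup €13.04: nonprescription drugs → 7% → €0.9128
Sushi platter €12.35: ready-to-eat food, buyer-exempt → 0% → €0.00
Phone case €37.47: all other tangible goods → 9% → €3.3723
Rotisserie chicken €9.60: ready-to-eat food, buyer-exempt → 0% → €0.00
Allergy tablets €17.74: nonprescription drugs → 7% → €1.2418
Unrounded tax sum = €5.5269 → €5.53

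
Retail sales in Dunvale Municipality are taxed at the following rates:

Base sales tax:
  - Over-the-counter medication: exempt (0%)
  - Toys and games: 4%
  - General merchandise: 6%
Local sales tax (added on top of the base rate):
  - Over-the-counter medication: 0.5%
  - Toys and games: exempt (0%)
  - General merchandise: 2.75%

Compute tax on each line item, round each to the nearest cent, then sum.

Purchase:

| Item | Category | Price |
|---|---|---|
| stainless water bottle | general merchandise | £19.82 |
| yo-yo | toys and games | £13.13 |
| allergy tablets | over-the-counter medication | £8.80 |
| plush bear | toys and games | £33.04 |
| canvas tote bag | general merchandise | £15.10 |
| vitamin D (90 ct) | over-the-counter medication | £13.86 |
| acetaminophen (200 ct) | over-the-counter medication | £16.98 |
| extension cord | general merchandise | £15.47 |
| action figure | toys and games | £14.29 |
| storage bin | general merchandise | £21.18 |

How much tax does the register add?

Stainless water bottle £19.82: general merchandise → 6% + 2.75% local = 8.75% → £1.73
Yo-yo £13.13: toys and games → 4% + 0% local = 4% → £0.53
Allergy tablets £8.80: over-the-counter medication → 0% + 0.5% local = 0.5% → £0.04
Plush bear £33.04: toys and games → 4% + 0% local = 4% → £1.32
Canvas tote bag £15.10: general merchandise → 6% + 2.75% local = 8.75% → £1.32
Vitamin D (90 ct) £13.86: over-the-counter medication → 0% + 0.5% local = 0.5% → £0.07
Acetaminophen (200 ct) £16.98: over-the-counter medication → 0% + 0.5% local = 0.5% → £0.08
Extension cord £15.47: general merchandise → 6% + 2.75% local = 8.75% → £1.35
Action figure £14.29: toys and games → 4% + 0% local = 4% → £0.57
Storage bin £21.18: general merchandise → 6% + 2.75% local = 8.75% → £1.85
Total tax = £1.73 + £0.53 + £0.04 + £1.32 + £1.32 + £0.07 + £0.08 + £1.35 + £0.57 + £1.85 = £8.86

£8.86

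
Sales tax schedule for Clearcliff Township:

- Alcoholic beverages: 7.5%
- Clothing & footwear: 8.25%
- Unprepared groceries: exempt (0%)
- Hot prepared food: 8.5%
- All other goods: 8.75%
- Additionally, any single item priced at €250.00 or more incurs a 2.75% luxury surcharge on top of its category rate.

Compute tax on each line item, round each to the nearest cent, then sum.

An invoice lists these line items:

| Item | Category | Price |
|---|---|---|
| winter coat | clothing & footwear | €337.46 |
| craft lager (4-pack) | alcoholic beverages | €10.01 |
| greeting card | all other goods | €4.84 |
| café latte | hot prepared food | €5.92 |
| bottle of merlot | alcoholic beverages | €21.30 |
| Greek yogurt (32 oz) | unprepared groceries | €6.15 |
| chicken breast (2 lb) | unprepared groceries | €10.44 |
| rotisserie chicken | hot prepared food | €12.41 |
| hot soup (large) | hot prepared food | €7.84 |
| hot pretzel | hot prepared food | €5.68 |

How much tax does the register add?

€42.59

Winter coat €337.46: clothing & footwear → 8.25% + 2.75% surcharge = 11% → €37.12
Craft lager (4-pack) €10.01: alcoholic beverages → 7.5% → €0.75
Greeting card €4.84: all other goods → 8.75% → €0.42
Café latte €5.92: hot prepared food → 8.5% → €0.50
Bottle of merlot €21.30: alcoholic beverages → 7.5% → €1.60
Greek yogurt (32 oz) €6.15: unprepared groceries → 0% → €0.00
Chicken breast (2 lb) €10.44: unprepared groceries → 0% → €0.00
Rotisserie chicken €12.41: hot prepared food → 8.5% → €1.05
Hot soup (large) €7.84: hot prepared food → 8.5% → €0.67
Hot pretzel €5.68: hot prepared food → 8.5% → €0.48
Total tax = €37.12 + €0.75 + €0.42 + €0.50 + €1.60 + €1.05 + €0.67 + €0.48 = €42.59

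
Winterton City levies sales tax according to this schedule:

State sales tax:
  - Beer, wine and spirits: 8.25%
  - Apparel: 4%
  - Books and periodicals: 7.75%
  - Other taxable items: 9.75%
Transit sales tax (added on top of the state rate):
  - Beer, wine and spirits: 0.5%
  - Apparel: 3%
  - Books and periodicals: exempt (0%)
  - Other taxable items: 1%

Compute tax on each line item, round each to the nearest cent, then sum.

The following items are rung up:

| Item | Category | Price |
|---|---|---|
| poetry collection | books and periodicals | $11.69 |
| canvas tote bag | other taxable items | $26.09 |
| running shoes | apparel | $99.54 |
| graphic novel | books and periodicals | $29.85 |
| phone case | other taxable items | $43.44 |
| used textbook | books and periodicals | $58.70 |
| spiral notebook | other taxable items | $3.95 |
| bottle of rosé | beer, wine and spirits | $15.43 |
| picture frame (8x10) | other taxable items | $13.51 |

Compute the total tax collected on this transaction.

$25.43

Poetry collection $11.69: books and periodicals → 7.75% + 0% transit = 7.75% → $0.91
Canvas tote bag $26.09: other taxable items → 9.75% + 1% transit = 10.75% → $2.80
Running shoes $99.54: apparel → 4% + 3% transit = 7% → $6.97
Graphic novel $29.85: books and periodicals → 7.75% + 0% transit = 7.75% → $2.31
Phone case $43.44: other taxable items → 9.75% + 1% transit = 10.75% → $4.67
Used textbook $58.70: books and periodicals → 7.75% + 0% transit = 7.75% → $4.55
Spiral notebook $3.95: other taxable items → 9.75% + 1% transit = 10.75% → $0.42
Bottle of rosé $15.43: beer, wine and spirits → 8.25% + 0.5% transit = 8.75% → $1.35
Picture frame (8x10) $13.51: other taxable items → 9.75% + 1% transit = 10.75% → $1.45
Total tax = $0.91 + $2.80 + $6.97 + $2.31 + $4.67 + $4.55 + $0.42 + $1.35 + $1.45 = $25.43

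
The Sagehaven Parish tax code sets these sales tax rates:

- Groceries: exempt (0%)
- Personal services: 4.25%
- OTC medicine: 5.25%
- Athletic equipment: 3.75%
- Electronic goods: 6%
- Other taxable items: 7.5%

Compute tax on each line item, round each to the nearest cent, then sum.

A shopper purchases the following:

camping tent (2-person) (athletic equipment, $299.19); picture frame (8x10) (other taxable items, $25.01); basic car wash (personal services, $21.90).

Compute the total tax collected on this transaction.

$14.03

Camping tent (2-person) $299.19: athletic equipment → 3.75% → $11.22
Picture frame (8x10) $25.01: other taxable items → 7.5% → $1.88
Basic car wash $21.90: personal services → 4.25% → $0.93
Total tax = $11.22 + $1.88 + $0.93 = $14.03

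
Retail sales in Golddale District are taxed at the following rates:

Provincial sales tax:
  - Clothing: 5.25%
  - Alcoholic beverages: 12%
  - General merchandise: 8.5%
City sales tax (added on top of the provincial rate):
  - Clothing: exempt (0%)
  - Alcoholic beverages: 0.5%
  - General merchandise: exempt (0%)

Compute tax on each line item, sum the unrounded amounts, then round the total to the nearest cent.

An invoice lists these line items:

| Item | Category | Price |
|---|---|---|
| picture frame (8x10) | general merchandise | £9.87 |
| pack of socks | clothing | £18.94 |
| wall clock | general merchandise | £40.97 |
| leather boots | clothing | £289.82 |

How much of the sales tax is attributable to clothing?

Pack of socks £18.94: clothing → 5.25% + 0% city = 5.25% → £0.99435
Leather boots £289.82: clothing → 5.25% + 0% city = 5.25% → £15.21555
Tax on clothing: unrounded sum = £16.2099 → £16.21

£16.21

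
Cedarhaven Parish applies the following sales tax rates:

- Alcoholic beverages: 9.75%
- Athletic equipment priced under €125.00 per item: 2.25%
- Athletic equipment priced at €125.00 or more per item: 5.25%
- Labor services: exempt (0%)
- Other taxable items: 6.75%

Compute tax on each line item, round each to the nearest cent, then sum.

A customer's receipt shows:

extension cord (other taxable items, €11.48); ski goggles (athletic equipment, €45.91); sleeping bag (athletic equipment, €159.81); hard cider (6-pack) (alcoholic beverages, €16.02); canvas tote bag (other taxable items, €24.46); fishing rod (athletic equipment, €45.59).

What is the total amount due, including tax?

Extension cord €11.48: other taxable items → 6.75% → €0.77
Ski goggles €45.91: athletic equipment, under €125.00 → 2.25% → €1.03
Sleeping bag €159.81: athletic equipment, €125.00 or more → 5.25% → €8.39
Hard cider (6-pack) €16.02: alcoholic beverages → 9.75% → €1.56
Canvas tote bag €24.46: other taxable items → 6.75% → €1.65
Fishing rod €45.59: athletic equipment, under €125.00 → 2.25% → €1.03
Subtotal = €303.27; tax = €14.43; total due = €317.70

€317.70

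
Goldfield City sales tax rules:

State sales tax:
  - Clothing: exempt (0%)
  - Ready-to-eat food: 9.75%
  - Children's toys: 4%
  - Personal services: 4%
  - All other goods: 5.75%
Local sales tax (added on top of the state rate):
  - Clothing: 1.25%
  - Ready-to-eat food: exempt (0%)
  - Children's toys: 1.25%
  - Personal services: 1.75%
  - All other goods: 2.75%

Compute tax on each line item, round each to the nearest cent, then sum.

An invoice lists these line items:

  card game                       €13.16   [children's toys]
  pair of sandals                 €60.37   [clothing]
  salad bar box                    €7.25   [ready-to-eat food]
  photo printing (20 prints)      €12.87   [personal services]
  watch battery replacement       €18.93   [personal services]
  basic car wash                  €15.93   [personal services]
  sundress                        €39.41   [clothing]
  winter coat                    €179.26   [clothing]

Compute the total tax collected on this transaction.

€7.63

Card game €13.16: children's toys → 4% + 1.25% local = 5.25% → €0.69
Pair of sandals €60.37: clothing → 0% + 1.25% local = 1.25% → €0.75
Salad bar box €7.25: ready-to-eat food → 9.75% + 0% local = 9.75% → €0.71
Photo printing (20 prints) €12.87: personal services → 4% + 1.75% local = 5.75% → €0.74
Watch battery replacement €18.93: personal services → 4% + 1.75% local = 5.75% → €1.09
Basic car wash €15.93: personal services → 4% + 1.75% local = 5.75% → €0.92
Sundress €39.41: clothing → 0% + 1.25% local = 1.25% → €0.49
Winter coat €179.26: clothing → 0% + 1.25% local = 1.25% → €2.24
Total tax = €0.69 + €0.75 + €0.71 + €0.74 + €1.09 + €0.92 + €0.49 + €2.24 = €7.63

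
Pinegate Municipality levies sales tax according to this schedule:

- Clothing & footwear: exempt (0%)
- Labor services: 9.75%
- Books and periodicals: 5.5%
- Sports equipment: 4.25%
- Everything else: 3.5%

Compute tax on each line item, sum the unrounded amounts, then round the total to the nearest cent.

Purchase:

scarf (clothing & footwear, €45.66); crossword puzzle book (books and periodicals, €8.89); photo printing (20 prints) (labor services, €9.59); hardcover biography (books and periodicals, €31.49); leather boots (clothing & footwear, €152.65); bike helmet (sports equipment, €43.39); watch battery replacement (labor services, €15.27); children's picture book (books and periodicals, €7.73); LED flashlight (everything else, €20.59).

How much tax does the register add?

€7.63

Scarf €45.66: clothing & footwear → 0% → €0.00
Crossword puzzle book €8.89: books and periodicals → 5.5% → €0.48895
Photo printing (20 prints) €9.59: labor services → 9.75% → €0.935025
Hardcover biography €31.49: books and periodicals → 5.5% → €1.73195
Leather boots €152.65: clothing & footwear → 0% → €0.00
Bike helmet €43.39: sports equipment → 4.25% → €1.844075
Watch battery replacement €15.27: labor services → 9.75% → €1.488825
Children's picture book €7.73: books and periodicals → 5.5% → €0.42515
LED flashlight €20.59: everything else → 3.5% → €0.72065
Unrounded tax sum = €7.634625 → €7.63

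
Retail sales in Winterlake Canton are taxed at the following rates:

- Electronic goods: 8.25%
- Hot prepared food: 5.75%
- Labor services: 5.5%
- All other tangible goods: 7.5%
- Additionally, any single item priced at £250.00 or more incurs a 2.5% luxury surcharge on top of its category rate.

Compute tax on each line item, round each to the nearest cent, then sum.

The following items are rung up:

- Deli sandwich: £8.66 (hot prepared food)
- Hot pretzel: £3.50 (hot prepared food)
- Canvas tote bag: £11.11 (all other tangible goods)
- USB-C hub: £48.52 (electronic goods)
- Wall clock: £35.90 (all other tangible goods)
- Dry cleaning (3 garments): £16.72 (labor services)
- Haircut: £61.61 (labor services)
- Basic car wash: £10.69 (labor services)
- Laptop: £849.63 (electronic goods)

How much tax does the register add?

£104.46

Deli sandwich £8.66: hot prepared food → 5.75% → £0.50
Hot pretzel £3.50: hot prepared food → 5.75% → £0.20
Canvas tote bag £11.11: all other tangible goods → 7.5% → £0.83
USB-C hub £48.52: electronic goods → 8.25% → £4.00
Wall clock £35.90: all other tangible goods → 7.5% → £2.69
Dry cleaning (3 garments) £16.72: labor services → 5.5% → £0.92
Haircut £61.61: labor services → 5.5% → £3.39
Basic car wash £10.69: labor services → 5.5% → £0.59
Laptop £849.63: electronic goods → 8.25% + 2.5% surcharge = 10.75% → £91.34
Total tax = £0.50 + £0.20 + £0.83 + £4.00 + £2.69 + £0.92 + £3.39 + £0.59 + £91.34 = £104.46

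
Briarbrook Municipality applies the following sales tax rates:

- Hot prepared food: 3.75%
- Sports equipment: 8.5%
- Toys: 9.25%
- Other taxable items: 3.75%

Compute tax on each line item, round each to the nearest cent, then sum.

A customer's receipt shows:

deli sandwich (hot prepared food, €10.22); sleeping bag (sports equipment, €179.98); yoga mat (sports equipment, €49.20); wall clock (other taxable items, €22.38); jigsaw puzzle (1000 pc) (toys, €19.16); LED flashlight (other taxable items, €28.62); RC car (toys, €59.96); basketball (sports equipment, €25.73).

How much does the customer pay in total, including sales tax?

€426.53

Deli sandwich €10.22: hot prepared food → 3.75% → €0.38
Sleeping bag €179.98: sports equipment → 8.5% → €15.30
Yoga mat €49.20: sports equipment → 8.5% → €4.18
Wall clock €22.38: other taxable items → 3.75% → €0.84
Jigsaw puzzle (1000 pc) €19.16: toys → 9.25% → €1.77
LED flashlight €28.62: other taxable items → 3.75% → €1.07
RC car €59.96: toys → 9.25% → €5.55
Basketball €25.73: sports equipment → 8.5% → €2.19
Subtotal = €395.25; tax = €31.28; total due = €426.53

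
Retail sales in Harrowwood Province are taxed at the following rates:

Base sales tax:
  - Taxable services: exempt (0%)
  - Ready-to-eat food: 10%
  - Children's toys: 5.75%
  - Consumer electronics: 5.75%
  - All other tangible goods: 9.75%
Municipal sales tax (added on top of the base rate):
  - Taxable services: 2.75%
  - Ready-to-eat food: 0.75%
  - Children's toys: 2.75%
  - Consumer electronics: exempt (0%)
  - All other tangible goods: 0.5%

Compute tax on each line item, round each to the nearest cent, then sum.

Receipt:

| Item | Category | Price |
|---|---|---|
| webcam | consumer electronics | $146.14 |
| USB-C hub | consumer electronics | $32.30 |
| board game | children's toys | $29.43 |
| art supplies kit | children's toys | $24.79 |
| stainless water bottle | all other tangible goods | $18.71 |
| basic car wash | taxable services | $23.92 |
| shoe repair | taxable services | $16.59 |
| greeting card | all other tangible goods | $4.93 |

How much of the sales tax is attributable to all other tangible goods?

Stainless water bottle $18.71: all other tangible goods → 9.75% + 0.5% municipal = 10.25% → $1.92
Greeting card $4.93: all other tangible goods → 9.75% + 0.5% municipal = 10.25% → $0.51
Tax on all other tangible goods = $1.92 + $0.51 = $2.43

$2.43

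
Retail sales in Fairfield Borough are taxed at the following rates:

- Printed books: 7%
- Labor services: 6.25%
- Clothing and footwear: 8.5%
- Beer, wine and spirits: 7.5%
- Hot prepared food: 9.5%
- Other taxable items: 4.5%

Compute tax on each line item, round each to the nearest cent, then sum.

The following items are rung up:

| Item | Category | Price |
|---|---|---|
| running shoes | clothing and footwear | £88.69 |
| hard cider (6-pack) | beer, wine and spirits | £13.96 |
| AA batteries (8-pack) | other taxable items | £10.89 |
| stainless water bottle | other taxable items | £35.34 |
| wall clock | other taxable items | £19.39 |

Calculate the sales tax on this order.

£11.54

Running shoes £88.69: clothing and footwear → 8.5% → £7.54
Hard cider (6-pack) £13.96: beer, wine and spirits → 7.5% → £1.05
AA batteries (8-pack) £10.89: other taxable items → 4.5% → £0.49
Stainless water bottle £35.34: other taxable items → 4.5% → £1.59
Wall clock £19.39: other taxable items → 4.5% → £0.87
Total tax = £7.54 + £1.05 + £0.49 + £1.59 + £0.87 = £11.54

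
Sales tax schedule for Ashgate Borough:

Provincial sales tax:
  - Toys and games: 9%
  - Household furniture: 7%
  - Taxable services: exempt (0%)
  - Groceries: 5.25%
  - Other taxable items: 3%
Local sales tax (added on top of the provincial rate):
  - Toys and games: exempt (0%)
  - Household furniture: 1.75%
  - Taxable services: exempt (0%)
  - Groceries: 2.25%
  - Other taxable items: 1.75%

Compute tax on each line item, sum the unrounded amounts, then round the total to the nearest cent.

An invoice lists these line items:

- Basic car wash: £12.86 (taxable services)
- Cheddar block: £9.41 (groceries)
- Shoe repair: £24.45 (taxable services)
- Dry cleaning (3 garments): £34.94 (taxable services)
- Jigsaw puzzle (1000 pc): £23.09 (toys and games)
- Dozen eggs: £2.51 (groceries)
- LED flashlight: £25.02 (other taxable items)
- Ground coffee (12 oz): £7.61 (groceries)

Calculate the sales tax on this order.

£4.73

Basic car wash £12.86: taxable services → 0% + 0% local = 0% → £0.00
Cheddar block £9.41: groceries → 5.25% + 2.25% local = 7.5% → £0.70575
Shoe repair £24.45: taxable services → 0% + 0% local = 0% → £0.00
Dry cleaning (3 garments) £34.94: taxable services → 0% + 0% local = 0% → £0.00
Jigsaw puzzle (1000 pc) £23.09: toys and games → 9% + 0% local = 9% → £2.0781
Dozen eggs £2.51: groceries → 5.25% + 2.25% local = 7.5% → £0.18825
LED flashlight £25.02: other taxable items → 3% + 1.75% local = 4.75% → £1.18845
Ground coffee (12 oz) £7.61: groceries → 5.25% + 2.25% local = 7.5% → £0.57075
Unrounded tax sum = £4.7313 → £4.73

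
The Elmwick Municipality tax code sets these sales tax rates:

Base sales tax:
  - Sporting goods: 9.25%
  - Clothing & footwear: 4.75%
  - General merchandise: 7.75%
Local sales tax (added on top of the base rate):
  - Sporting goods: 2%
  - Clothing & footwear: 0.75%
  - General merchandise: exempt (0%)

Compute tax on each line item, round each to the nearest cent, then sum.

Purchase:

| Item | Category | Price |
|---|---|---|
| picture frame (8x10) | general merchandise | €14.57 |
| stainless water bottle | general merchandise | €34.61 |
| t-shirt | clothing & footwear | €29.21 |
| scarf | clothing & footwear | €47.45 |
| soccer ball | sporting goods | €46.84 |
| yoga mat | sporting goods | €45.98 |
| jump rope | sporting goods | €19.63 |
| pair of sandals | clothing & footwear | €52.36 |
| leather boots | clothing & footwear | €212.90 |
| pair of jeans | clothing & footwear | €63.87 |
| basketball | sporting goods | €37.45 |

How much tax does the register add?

€42.99

Picture frame (8x10) €14.57: general merchandise → 7.75% + 0% local = 7.75% → €1.13
Stainless water bottle €34.61: general merchandise → 7.75% + 0% local = 7.75% → €2.68
T-shirt €29.21: clothing & footwear → 4.75% + 0.75% local = 5.5% → €1.61
Scarf €47.45: clothing & footwear → 4.75% + 0.75% local = 5.5% → €2.61
Soccer ball €46.84: sporting goods → 9.25% + 2% local = 11.25% → €5.27
Yoga mat €45.98: sporting goods → 9.25% + 2% local = 11.25% → €5.17
Jump rope €19.63: sporting goods → 9.25% + 2% local = 11.25% → €2.21
Pair of sandals €52.36: clothing & footwear → 4.75% + 0.75% local = 5.5% → €2.88
Leather boots €212.90: clothing & footwear → 4.75% + 0.75% local = 5.5% → €11.71
Pair of jeans €63.87: clothing & footwear → 4.75% + 0.75% local = 5.5% → €3.51
Basketball €37.45: sporting goods → 9.25% + 2% local = 11.25% → €4.21
Total tax = €1.13 + €2.68 + €1.61 + €2.61 + €5.27 + €5.17 + €2.21 + €2.88 + €11.71 + €3.51 + €4.21 = €42.99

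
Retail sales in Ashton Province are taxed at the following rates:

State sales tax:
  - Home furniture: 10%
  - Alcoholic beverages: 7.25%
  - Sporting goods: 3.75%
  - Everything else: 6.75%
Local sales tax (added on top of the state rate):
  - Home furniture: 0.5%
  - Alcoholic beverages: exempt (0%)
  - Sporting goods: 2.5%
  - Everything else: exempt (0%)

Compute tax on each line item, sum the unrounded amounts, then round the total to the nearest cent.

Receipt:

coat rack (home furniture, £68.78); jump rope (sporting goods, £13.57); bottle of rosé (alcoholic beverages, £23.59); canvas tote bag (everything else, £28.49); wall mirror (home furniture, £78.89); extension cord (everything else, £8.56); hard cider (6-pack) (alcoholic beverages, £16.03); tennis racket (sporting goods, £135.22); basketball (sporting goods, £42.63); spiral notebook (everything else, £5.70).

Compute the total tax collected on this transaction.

£33.23

Coat rack £68.78: home furniture → 10% + 0.5% local = 10.5% → £7.2219
Jump rope £13.57: sporting goods → 3.75% + 2.5% local = 6.25% → £0.848125
Bottle of rosé £23.59: alcoholic beverages → 7.25% + 0% local = 7.25% → £1.710275
Canvas tote bag £28.49: everything else → 6.75% + 0% local = 6.75% → £1.923075
Wall mirror £78.89: home furniture → 10% + 0.5% local = 10.5% → £8.28345
Extension cord £8.56: everything else → 6.75% + 0% local = 6.75% → £0.5778
Hard cider (6-pack) £16.03: alcoholic beverages → 7.25% + 0% local = 7.25% → £1.162175
Tennis racket £135.22: sporting goods → 3.75% + 2.5% local = 6.25% → £8.45125
Basketball £42.63: sporting goods → 3.75% + 2.5% local = 6.25% → £2.664375
Spiral notebook £5.70: everything else → 6.75% + 0% local = 6.75% → £0.38475
Unrounded tax sum = £33.227175 → £33.23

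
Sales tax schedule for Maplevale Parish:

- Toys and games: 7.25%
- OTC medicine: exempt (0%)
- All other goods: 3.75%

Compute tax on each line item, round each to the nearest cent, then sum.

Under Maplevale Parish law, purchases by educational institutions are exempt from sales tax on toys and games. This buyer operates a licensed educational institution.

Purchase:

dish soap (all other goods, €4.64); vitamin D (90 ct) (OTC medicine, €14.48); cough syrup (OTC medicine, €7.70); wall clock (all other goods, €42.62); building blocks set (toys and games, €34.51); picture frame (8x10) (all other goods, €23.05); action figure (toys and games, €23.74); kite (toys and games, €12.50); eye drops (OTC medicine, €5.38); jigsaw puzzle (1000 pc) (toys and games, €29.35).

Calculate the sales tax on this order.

Dish soap €4.64: all other goods → 3.75% → €0.17
Vitamin D (90 ct) €14.48: OTC medicine → 0% → €0.00
Cough syrup €7.70: OTC medicine → 0% → €0.00
Wall clock €42.62: all other goods → 3.75% → €1.60
Building blocks set €34.51: toys and games, buyer-exempt → 0% → €0.00
Picture frame (8x10) €23.05: all other goods → 3.75% → €0.86
Action figure €23.74: toys and games, buyer-exempt → 0% → €0.00
Kite €12.50: toys and games, buyer-exempt → 0% → €0.00
Eye drops €5.38: OTC medicine → 0% → €0.00
Jigsaw puzzle (1000 pc) €29.35: toys and games, buyer-exempt → 0% → €0.00
Total tax = €0.17 + €1.60 + €0.86 = €2.63

€2.63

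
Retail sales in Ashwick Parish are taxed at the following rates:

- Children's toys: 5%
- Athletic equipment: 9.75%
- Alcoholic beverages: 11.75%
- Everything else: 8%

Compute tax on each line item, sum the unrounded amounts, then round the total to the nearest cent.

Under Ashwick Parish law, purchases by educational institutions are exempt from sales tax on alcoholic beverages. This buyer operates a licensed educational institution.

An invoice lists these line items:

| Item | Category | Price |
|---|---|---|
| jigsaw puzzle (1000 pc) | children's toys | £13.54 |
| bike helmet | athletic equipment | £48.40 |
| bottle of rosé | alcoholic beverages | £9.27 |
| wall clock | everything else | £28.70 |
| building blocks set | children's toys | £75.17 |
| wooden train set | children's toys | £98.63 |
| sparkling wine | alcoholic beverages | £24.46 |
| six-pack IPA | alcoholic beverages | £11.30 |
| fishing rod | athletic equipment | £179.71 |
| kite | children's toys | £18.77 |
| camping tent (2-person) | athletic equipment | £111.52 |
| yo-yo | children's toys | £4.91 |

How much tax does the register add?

£45.96

Jigsaw puzzle (1000 pc) £13.54: children's toys → 5% → £0.677
Bike helmet £48.40: athletic equipment → 9.75% → £4.719
Bottle of rosé £9.27: alcoholic beverages, buyer-exempt → 0% → £0.00
Wall clock £28.70: everything else → 8% → £2.296
Building blocks set £75.17: children's toys → 5% → £3.7585
Wooden train set £98.63: children's toys → 5% → £4.9315
Sparkling wine £24.46: alcoholic beverages, buyer-exempt → 0% → £0.00
Six-pack IPA £11.30: alcoholic beverages, buyer-exempt → 0% → £0.00
Fishing rod £179.71: athletic equipment → 9.75% → £17.521725
Kite £18.77: children's toys → 5% → £0.9385
Camping tent (2-person) £111.52: athletic equipment → 9.75% → £10.8732
Yo-yo £4.91: children's toys → 5% → £0.2455
Unrounded tax sum = £45.960925 → £45.96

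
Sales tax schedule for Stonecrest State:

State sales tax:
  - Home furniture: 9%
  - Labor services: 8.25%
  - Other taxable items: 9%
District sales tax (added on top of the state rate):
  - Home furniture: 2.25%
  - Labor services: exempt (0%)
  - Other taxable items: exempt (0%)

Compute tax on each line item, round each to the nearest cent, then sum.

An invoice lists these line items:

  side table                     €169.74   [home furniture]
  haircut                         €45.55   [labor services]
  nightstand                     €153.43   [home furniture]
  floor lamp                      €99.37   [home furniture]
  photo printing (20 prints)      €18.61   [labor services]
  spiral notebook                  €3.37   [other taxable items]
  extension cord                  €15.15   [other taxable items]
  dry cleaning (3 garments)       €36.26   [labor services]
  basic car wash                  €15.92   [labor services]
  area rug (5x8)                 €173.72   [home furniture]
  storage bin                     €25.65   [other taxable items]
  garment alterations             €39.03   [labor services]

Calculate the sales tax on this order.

€83.87

Side table €169.74: home furniture → 9% + 2.25% district = 11.25% → €19.10
Haircut €45.55: labor services → 8.25% + 0% district = 8.25% → €3.76
Nightstand €153.43: home furniture → 9% + 2.25% district = 11.25% → €17.26
Floor lamp €99.37: home furniture → 9% + 2.25% district = 11.25% → €11.18
Photo printing (20 prints) €18.61: labor services → 8.25% + 0% district = 8.25% → €1.54
Spiral notebook €3.37: other taxable items → 9% + 0% district = 9% → €0.30
Extension cord €15.15: other taxable items → 9% + 0% district = 9% → €1.36
Dry cleaning (3 garments) €36.26: labor services → 8.25% + 0% district = 8.25% → €2.99
Basic car wash €15.92: labor services → 8.25% + 0% district = 8.25% → €1.31
Area rug (5x8) €173.72: home furniture → 9% + 2.25% district = 11.25% → €19.54
Storage bin €25.65: other taxable items → 9% + 0% district = 9% → €2.31
Garment alterations €39.03: labor services → 8.25% + 0% district = 8.25% → €3.22
Total tax = €19.10 + €3.76 + €17.26 + €11.18 + €1.54 + €0.30 + €1.36 + €2.99 + €1.31 + €19.54 + €2.31 + €3.22 = €83.87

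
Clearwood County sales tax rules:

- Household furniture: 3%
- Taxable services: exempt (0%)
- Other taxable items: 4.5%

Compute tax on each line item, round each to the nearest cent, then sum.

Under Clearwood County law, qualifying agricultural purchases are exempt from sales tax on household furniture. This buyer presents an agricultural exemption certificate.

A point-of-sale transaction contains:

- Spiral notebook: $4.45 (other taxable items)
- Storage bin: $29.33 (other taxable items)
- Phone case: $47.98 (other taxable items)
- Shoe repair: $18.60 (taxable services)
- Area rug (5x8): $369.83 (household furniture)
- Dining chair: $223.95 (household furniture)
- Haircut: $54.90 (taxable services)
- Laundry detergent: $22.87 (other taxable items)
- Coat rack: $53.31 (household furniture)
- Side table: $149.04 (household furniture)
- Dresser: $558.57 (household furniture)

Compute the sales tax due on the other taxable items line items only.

Spiral notebook $4.45: other taxable items → 4.5% → $0.20
Storage bin $29.33: other taxable items → 4.5% → $1.32
Phone case $47.98: other taxable items → 4.5% → $2.16
Laundry detergent $22.87: other taxable items → 4.5% → $1.03
Tax on other taxable items = $0.20 + $1.32 + $2.16 + $1.03 = $4.71

$4.71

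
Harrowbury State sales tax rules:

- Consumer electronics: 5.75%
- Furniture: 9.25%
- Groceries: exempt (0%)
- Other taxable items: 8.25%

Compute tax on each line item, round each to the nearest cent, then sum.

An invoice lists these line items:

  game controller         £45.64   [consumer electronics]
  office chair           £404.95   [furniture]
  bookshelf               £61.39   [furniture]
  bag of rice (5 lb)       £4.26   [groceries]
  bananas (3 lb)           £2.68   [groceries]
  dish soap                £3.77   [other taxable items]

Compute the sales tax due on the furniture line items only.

£43.14

Office chair £404.95: furniture → 9.25% → £37.46
Bookshelf £61.39: furniture → 9.25% → £5.68
Tax on furniture = £37.46 + £5.68 = £43.14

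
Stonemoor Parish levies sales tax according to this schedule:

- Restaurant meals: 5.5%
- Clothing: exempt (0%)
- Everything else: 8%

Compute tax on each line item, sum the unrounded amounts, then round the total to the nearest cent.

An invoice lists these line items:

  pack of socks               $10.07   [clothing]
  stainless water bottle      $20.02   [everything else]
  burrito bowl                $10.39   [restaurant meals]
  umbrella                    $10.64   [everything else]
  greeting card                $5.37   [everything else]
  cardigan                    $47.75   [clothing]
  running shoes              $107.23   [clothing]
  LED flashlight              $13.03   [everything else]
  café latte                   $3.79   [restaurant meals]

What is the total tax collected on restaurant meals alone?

Burrito bowl $10.39: restaurant meals → 5.5% → $0.57145
Café latte $3.79: restaurant meals → 5.5% → $0.20845
Tax on restaurant meals: unrounded sum = $0.7799 → $0.78

$0.78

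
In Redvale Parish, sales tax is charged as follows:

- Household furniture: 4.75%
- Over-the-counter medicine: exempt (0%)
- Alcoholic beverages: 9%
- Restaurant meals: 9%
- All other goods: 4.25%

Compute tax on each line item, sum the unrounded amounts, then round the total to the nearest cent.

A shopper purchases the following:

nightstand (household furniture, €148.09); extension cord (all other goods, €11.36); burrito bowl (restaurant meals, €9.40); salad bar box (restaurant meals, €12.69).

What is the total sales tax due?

Nightstand €148.09: household furniture → 4.75% → €7.034275
Extension cord €11.36: all other goods → 4.25% → €0.4828
Burrito bowl €9.40: restaurant meals → 9% → €0.846
Salad bar box €12.69: restaurant meals → 9% → €1.1421
Unrounded tax sum = €9.505175 → €9.51

€9.51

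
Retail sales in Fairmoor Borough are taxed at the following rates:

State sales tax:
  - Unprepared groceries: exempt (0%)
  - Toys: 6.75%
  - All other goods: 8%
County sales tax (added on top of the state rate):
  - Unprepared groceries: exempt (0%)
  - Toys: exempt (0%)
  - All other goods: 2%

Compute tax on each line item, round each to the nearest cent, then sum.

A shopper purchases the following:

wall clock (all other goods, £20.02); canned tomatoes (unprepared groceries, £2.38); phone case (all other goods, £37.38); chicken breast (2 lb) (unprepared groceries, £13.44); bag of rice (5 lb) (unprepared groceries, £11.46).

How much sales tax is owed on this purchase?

Wall clock £20.02: all other goods → 8% + 2% county = 10% → £2.00
Canned tomatoes £2.38: unprepared groceries → 0% + 0% county = 0% → £0.00
Phone case £37.38: all other goods → 8% + 2% county = 10% → £3.74
Chicken breast (2 lb) £13.44: unprepared groceries → 0% + 0% county = 0% → £0.00
Bag of rice (5 lb) £11.46: unprepared groceries → 0% + 0% county = 0% → £0.00
Total tax = £2.00 + £3.74 = £5.74

£5.74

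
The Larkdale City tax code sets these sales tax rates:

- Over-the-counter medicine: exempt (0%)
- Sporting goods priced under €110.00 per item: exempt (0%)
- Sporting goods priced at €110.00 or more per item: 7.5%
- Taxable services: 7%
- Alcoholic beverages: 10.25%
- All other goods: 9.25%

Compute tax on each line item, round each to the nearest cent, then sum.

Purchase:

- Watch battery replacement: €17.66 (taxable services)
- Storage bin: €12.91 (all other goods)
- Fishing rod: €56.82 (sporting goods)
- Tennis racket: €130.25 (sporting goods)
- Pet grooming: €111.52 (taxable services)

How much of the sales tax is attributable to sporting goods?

€9.77

Fishing rod €56.82: sporting goods, under €110.00 → 0% → €0.00
Tennis racket €130.25: sporting goods, €110.00 or more → 7.5% → €9.77
Tax on sporting goods = €0.00 + €9.77 = €9.77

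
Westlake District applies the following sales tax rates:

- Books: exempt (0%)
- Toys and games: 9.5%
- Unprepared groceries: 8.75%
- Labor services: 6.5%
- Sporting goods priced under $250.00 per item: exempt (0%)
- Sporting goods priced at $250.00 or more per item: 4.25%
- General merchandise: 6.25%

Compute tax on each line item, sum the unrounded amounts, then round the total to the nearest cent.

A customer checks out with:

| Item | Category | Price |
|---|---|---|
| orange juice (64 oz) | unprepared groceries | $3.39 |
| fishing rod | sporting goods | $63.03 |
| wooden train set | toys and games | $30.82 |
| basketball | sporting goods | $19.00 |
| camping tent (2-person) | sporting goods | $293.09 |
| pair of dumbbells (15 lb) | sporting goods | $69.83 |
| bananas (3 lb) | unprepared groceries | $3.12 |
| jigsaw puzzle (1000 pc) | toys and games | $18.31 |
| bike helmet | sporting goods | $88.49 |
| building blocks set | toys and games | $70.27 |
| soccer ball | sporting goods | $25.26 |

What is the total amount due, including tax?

Orange juice (64 oz) $3.39: unprepared groceries → 8.75% → $0.296625
Fishing rod $63.03: sporting goods, under $250.00 → 0% → $0.00
Wooden train set $30.82: toys and games → 9.5% → $2.9279
Basketball $19.00: sporting goods, under $250.00 → 0% → $0.00
Camping tent (2-person) $293.09: sporting goods, $250.00 or more → 4.25% → $12.456325
Pair of dumbbells (15 lb) $69.83: sporting goods, under $250.00 → 0% → $0.00
Bananas (3 lb) $3.12: unprepared groceries → 8.75% → $0.273
Jigsaw puzzle (1000 pc) $18.31: toys and games → 9.5% → $1.73945
Bike helmet $88.49: sporting goods, under $250.00 → 0% → $0.00
Building blocks set $70.27: toys and games → 9.5% → $6.67565
Soccer ball $25.26: sporting goods, under $250.00 → 0% → $0.00
Subtotal = $684.61; unrounded tax = $24.36895 → $24.37; total due = $708.98

$708.98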